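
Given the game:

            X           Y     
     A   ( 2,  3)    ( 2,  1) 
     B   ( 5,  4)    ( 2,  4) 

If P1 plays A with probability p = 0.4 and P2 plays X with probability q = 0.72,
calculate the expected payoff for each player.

E[P1] = 3.296, E[P2] = 3.376

Work:
E[P1] = p·q·π₁(A,X) + p·(1-q)·π₁(A,Y) + (1-p)·q·π₁(B,X) + (1-p)·(1-q)·π₁(B,Y)
= 0.4·0.72·2 + 0.4·0.28·2 + 0.6·0.72·5 + 0.6·0.28·2
= 3.296

E[P2] = 3.376 (similar calculation)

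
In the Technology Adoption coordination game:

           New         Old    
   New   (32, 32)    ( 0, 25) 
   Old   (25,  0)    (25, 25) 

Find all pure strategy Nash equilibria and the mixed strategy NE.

Pure NE: (New, New) and (Old, Old); Mixed NE: p = 0.7812, q = 0.7812

Work:
Check pure NE:
(New, New): (32, 32) - no unilateral deviation beneficial
(Old, Old): (25, 25) - no unilateral deviation beneficial
Mixed NE: P1 plays New with p = 0.7812, P2 plays New with q = 0.7812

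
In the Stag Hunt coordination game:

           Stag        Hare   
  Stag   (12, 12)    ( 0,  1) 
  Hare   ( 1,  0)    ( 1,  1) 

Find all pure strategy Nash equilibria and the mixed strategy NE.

Pure NE: (Stag, Stag) and (Hare, Hare); Mixed NE: p = 0.0833, q = 0.0833

Work:
Check pure NE:
(Stag, Stag): (12, 12) - no unilateral deviation beneficial
(Hare, Hare): (1, 1) - no unilateral deviation beneficial
Mixed NE: P1 plays Stag with p = 0.0833, P2 plays Stag with q = 0.0833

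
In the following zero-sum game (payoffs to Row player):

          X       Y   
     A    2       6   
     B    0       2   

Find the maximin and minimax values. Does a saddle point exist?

Maximin = 2, Minimax = 2, Saddle: True

Work:
Row minimums: [2, 0] → maximin = 2
Column maximums: [2, 6] → minimax = 2
Saddle point exists! Game value = 2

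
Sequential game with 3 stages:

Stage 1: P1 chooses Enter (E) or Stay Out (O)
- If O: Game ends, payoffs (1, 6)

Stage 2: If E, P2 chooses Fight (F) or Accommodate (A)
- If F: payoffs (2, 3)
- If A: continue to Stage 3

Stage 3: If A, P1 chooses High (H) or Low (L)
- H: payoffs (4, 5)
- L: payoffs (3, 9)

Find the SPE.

SPE: (E, A, H); Outcome (4, 5)

Work:
Stage 3: P1 chooses H (4 vs 3)
Stage 2: P2: F->3, A->5 (anticipating H). Choose A
Stage 1: P1: O->1, E->4 (anticipating A, H). Choose E
SPE path: E -> A -> H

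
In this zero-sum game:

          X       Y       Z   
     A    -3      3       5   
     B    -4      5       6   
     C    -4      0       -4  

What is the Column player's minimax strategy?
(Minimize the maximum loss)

Column should play X, value = -3

Work:
Column player minimizes Row's maximum payoff:
Column X: max payoff to Row = -3
Column Y: max payoff to Row = 5
Column Z: max payoff to Row = 6
Minimum is -3, achieved by column X.
Minimax strategy: X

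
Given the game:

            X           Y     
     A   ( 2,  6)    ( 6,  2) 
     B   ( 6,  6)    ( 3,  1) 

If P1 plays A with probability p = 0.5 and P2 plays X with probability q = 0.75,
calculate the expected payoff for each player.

E[P1] = 4.125, E[P2] = 4.875

Work:
E[P1] = p·q·π₁(A,X) + p·(1-q)·π₁(A,Y) + (1-p)·q·π₁(B,X) + (1-p)·(1-q)·π₁(B,Y)
= 0.5·0.75·2 + 0.5·0.25·6 + 0.5·0.75·6 + 0.5·0.25·3
= 4.125

E[P2] = 4.875 (similar calculation)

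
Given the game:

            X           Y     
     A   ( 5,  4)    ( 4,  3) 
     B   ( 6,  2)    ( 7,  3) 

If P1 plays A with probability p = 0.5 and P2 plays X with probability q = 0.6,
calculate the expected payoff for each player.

E[P1] = 5.5, E[P2] = 3.0

Work:
E[P1] = p·q·π₁(A,X) + p·(1-q)·π₁(A,Y) + (1-p)·q·π₁(B,X) + (1-p)·(1-q)·π₁(B,Y)
= 0.5·0.6·5 + 0.5·0.4·4 + 0.5·0.6·6 + 0.5·0.4·7
= 5.5

E[P2] = 3.0 (similar calculation)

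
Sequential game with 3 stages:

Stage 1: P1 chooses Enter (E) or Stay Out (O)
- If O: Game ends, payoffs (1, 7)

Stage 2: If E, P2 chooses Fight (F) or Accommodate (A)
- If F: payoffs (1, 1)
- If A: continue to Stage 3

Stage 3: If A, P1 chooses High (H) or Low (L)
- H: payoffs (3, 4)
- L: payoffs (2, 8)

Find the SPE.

SPE: (E, A, H); Outcome (3, 4)

Work:
Stage 3: P1 chooses H (3 vs 2)
Stage 2: P2: F->1, A->4 (anticipating H). Choose A
Stage 1: P1: O->1, E->3 (anticipating A, H). Choose E
SPE path: E -> A -> H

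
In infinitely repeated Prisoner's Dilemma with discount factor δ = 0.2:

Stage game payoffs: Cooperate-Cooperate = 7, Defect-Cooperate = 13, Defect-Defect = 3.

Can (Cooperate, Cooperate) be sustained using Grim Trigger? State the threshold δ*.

δ* = 0.6; since δ = 0.2 < 0.6, cooperation cannot be sustained

Work:
For Grim Trigger:
Cooperate forever: 7/(1-δ)
Defect then punished: 13 + 3·δ/(1-δ)
Need: 7/(1-δ) ≥ 13 + 3·δ/(1-δ)
Solving: δ ≥ (T-R)/(T-P) = (13-7)/(13-3) = 0.6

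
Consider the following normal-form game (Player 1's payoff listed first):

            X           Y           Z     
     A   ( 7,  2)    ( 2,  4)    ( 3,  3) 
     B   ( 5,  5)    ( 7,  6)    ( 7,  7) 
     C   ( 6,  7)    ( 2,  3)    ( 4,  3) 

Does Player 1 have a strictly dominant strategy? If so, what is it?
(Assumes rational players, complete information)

No strictly dominant strategy exists for Player 1

Work:
A strategy strictly dominates another if it gives a strictly higher payoff against every opponent action. Compare each pair of P1's strategies column-by-column:
  A vs B: [7 vs 5, 2 vs 7, 3 vs 7] → A does not strictly dominate B (column Y: 2 ≤ 7)
  A vs C: [7 vs 6, 2 vs 2, 3 vs 4] → A does not strictly dominate C (column Y: 2 ≤ 2)
  B vs A: [5 vs 7, 7 vs 2, 7 vs 3] → B does not strictly dominate A (column X: 5 ≤ 7)
  B vs C: [5 vs 6, 7 vs 2, 7 vs 4] → B does not strictly dominate C (column X: 5 ≤ 6)
  C vs A: [6 vs 7, 2 vs 2, 4 vs 3] → C does not strictly dominate A (column X: 6 ≤ 7)
  C vs B: [6 vs 5, 2 vs 7, 4 vs 7] → C does not strictly dominate B (column Y: 2 ≤ 7)
No single strategy strictly dominates all others → no strictly dominant strategy.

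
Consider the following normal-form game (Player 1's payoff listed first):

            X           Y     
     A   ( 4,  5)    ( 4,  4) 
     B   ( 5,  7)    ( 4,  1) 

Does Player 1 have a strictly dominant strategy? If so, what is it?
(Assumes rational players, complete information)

No strictly dominant strategy exists for Player 1

Work:
A strategy strictly dominates another if it gives a strictly higher payoff against every opponent action. Compare each pair of P1's strategies column-by-column:
  A vs B: [4 vs 5, 4 vs 4] → A does not strictly dominate B (column X: 4 ≤ 5)
  B vs A: [5 vs 4, 4 vs 4] → B does not strictly dominate A (column Y: 4 ≤ 4)
No single strategy strictly dominates all others → no strictly dominant strategy.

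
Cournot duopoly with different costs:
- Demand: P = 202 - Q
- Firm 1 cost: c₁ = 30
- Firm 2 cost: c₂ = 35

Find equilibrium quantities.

q₁* = 59.0, q₂* = 54.0

Work:
Reaction: q₁ = (202 - 30 - q₂)/2
Reaction: q₂ = (202 - 35 - q₁)/2
Solve simultaneously:
q₁* = (202 - 2×30 + 35)/3 = 59.0
q₂* = (202 - 2×35 + 30)/3 = 54.0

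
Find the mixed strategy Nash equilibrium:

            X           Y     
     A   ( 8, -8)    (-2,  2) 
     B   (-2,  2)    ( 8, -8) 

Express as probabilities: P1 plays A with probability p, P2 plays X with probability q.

p = 0.5, q = 0.5

Work:
Find probabilities that make opponent indifferent:
P2 chooses q to make P1 indifferent between A and B
P1 chooses p to make P2 indifferent between X and Y
Mixed NE: P1 plays (A: 0.5, B: 0.5), P2 plays (X: 0.5, Y: 0.5)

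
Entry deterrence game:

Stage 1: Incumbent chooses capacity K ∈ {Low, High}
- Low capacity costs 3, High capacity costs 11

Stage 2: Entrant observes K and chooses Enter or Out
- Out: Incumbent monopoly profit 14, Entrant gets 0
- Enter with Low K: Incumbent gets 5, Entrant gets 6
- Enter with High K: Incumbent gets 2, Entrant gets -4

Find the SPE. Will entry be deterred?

SPE: (High, Enter|Low, Out|High); Entry deterred. Incumbent net profit = 3

Work:
After Low K: Entrant enters (6 > 0)
After High K: Entrant stays out (-4 < 0)
Incumbent: Low → 5−3=2, High → 14−11=3
Incumbent chooses High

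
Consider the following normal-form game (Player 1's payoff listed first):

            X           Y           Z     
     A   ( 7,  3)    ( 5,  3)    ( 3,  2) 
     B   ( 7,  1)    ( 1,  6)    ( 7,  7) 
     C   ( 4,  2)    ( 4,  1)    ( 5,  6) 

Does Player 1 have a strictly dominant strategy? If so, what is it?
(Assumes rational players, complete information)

No strictly dominant strategy exists for Player 1

Work:
A strategy strictly dominates another if it gives a strictly higher payoff against every opponent action. Compare each pair of P1's strategies column-by-column:
  A vs B: [7 vs 7, 5 vs 1, 3 vs 7] → A does not strictly dominate B (column X: 7 ≤ 7)
  A vs C: [7 vs 4, 5 vs 4, 3 vs 5] → A does not strictly dominate C (column Z: 3 ≤ 5)
  B vs A: [7 vs 7, 1 vs 5, 7 vs 3] → B does not strictly dominate A (column X: 7 ≤ 7)
  B vs C: [7 vs 4, 1 vs 4, 7 vs 5] → B does not strictly dominate C (column Y: 1 ≤ 4)
  C vs A: [4 vs 7, 4 vs 5, 5 vs 3] → C does not strictly dominate A (column X: 4 ≤ 7)
  C vs B: [4 vs 7, 4 vs 1, 5 vs 7] → C does not strictly dominate B (column X: 4 ≤ 7)
No single strategy strictly dominates all others → no strictly dominant strategy.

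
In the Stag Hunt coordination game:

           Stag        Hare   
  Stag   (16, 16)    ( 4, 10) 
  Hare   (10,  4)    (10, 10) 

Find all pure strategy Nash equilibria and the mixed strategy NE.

Pure NE: (Stag, Stag) and (Hare, Hare); Mixed NE: p = 0.5, q = 0.5

Work:
Check pure NE:
(Stag, Stag): (16, 16) - no unilateral deviation beneficial
(Hare, Hare): (10, 10) - no unilateral deviation beneficial
Mixed NE: P1 plays Stag with p = 0.5, P2 plays Stag with q = 0.5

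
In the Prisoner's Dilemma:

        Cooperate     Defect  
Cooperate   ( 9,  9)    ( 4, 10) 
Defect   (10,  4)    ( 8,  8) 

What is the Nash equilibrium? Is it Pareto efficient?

(Defect, Defect) is NE; not Pareto efficient

Work:
Defect dominates Cooperate for both players:
If P2 cooperates: Defect (10) > Cooperate (9)
If P2 defects: Defect (8) > Cooperate (4)
NE: (Defect, Defect) with payoff (8, 8)
But (Cooperate, Cooperate) = (9, 9) Pareto dominates (8, 8)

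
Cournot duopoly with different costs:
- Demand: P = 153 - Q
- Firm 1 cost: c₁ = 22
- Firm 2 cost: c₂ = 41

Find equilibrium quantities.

q₁* = 50.0, q₂* = 31.0

Work:
Reaction: q₁ = (153 - 22 - q₂)/2
Reaction: q₂ = (153 - 41 - q₁)/2
Solve simultaneously:
q₁* = (153 - 2×22 + 41)/3 = 50.0
q₂* = (153 - 2×41 + 22)/3 = 31.0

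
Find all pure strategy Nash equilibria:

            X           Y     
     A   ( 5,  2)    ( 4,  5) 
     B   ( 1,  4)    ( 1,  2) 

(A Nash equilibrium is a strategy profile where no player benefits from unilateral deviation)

Nash equilibrium: (A, Y)

Work:
Best responses:
  P1 vs X: payoffs [5, 1] → best response A (payoff 5)
  P1 vs Y: payoffs [4, 1] → best response A (payoff 4)
  P2 vs A: payoffs [2, 5] → best response Y (payoff 5)
  P2 vs B: payoffs [4, 2] → best response X (payoff 4)
Mutual best responses: (A,Y) → Nash equilibria.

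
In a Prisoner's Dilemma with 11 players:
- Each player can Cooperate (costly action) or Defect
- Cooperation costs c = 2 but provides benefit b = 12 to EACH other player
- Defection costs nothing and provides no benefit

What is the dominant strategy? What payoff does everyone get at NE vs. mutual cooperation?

Dominant: Defect; NE payoff = 0; Coop payoff = 118

Work:
Defect dominates (saves cost c = 2, benefit to others is external)
NE: All defect → everyone gets 0
If all cooperate: each receives (10)×12 - 2 = 118
Social dilemma: 118 > 0 but NE gives 0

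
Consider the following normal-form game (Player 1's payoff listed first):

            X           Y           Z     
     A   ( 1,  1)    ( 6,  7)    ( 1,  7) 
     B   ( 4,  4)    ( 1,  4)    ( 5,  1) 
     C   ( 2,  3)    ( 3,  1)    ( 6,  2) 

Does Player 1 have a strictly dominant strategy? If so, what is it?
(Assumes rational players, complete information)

No strictly dominant strategy exists for Player 1

Work:
A strategy strictly dominates another if it gives a strictly higher payoff against every opponent action. Compare each pair of P1's strategies column-by-column:
  A vs B: [1 vs 4, 6 vs 1, 1 vs 5] → A does not strictly dominate B (column X: 1 ≤ 4)
  A vs C: [1 vs 2, 6 vs 3, 1 vs 6] → A does not strictly dominate C (column X: 1 ≤ 2)
  B vs A: [4 vs 1, 1 vs 6, 5 vs 1] → B does not strictly dominate A (column Y: 1 ≤ 6)
  B vs C: [4 vs 2, 1 vs 3, 5 vs 6] → B does not strictly dominate C (column Y: 1 ≤ 3)
  C vs A: [2 vs 1, 3 vs 6, 6 vs 1] → C does not strictly dominate A (column Y: 3 ≤ 6)
  C vs B: [2 vs 4, 3 vs 1, 6 vs 5] → C does not strictly dominate B (column X: 2 ≤ 4)
No single strategy strictly dominates all others → no strictly dominant strategy.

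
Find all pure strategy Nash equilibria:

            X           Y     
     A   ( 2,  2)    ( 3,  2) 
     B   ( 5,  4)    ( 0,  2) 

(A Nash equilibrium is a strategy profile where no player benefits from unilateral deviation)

Nash equilibrium: (A, Y), (B, X)

Work:
Best responses:
  P1 vs X: payoffs [2, 5] → best response B (payoff 5)
  P1 vs Y: payoffs [3, 0] → best response A (payoff 3)
  P2 vs A: payoffs [2, 2] → best response X/Y (payoff 2)
  P2 vs B: payoffs [4, 2] → best response X (payoff 4)
Mutual best responses: (A,Y), (B,X) → Nash equilibria.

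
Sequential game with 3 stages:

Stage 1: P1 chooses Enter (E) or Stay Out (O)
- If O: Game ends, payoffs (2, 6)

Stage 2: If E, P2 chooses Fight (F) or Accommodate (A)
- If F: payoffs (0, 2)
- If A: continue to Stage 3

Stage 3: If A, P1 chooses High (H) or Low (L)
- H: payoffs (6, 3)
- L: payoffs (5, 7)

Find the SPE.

SPE: (E, A, H); Outcome (6, 3)

Work:
Stage 3: P1 chooses H (6 vs 5)
Stage 2: P2: F->2, A->3 (anticipating H). Choose A
Stage 1: P1: O->2, E->6 (anticipating A, H). Choose E
SPE path: E -> A -> H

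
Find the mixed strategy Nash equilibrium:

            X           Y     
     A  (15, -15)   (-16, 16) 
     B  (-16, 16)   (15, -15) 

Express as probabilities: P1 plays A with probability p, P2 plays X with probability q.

p = 0.5, q = 0.5

Work:
Find probabilities that make opponent indifferent:
P2 chooses q to make P1 indifferent between A and B
P1 chooses p to make P2 indifferent between X and Y
Mixed NE: P1 plays (A: 0.5, B: 0.5), P2 plays (X: 0.5, Y: 0.5)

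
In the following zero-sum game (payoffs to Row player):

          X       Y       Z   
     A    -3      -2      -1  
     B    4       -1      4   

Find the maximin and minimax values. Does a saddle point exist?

Maximin = -1, Minimax = -1, Saddle: True

Work:
Row minimums: [-3, -1] → maximin = -1
Column maximums: [4, -1, 4] → minimax = -1
Saddle point exists! Game value = -1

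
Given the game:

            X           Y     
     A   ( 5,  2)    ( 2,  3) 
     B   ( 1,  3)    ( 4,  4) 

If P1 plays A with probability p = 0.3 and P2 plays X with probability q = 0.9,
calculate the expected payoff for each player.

E[P1] = 2.32, E[P2] = 2.8

Work:
E[P1] = p·q·π₁(A,X) + p·(1-q)·π₁(A,Y) + (1-p)·q·π₁(B,X) + (1-p)·(1-q)·π₁(B,Y)
= 0.3·0.9·5 + 0.3·0.1·2 + 0.7·0.9·1 + 0.7·0.1·4
= 2.32

E[P2] = 2.8 (similar calculation)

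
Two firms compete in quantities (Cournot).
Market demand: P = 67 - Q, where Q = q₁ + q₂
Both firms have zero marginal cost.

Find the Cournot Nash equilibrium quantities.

q₁* = q₂* = 22.33; P* = 22.33

Work:
Profit: π_i = P·q_i = (a - q_i - q_j)·q_i
FOC: ∂π_i/∂q_i = a - 2q_i - q_j = 0
Reaction function: q_i = (67 - q_j)/2
Symmetry: q* = 67/3 = 22.33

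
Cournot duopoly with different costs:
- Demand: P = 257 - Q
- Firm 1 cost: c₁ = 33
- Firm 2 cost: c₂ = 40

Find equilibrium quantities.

q₁* = 77.0, q₂* = 70.0

Work:
Reaction: q₁ = (257 - 33 - q₂)/2
Reaction: q₂ = (257 - 40 - q₁)/2
Solve simultaneously:
q₁* = (257 - 2×33 + 40)/3 = 77.0
q₂* = (257 - 2×40 + 33)/3 = 70.0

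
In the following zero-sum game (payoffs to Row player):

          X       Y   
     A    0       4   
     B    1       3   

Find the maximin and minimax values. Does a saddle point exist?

Maximin = 1, Minimax = 1, Saddle: True

Work:
Row minimums: [0, 1] → maximin = 1
Column maximums: [1, 4] → minimax = 1
Saddle point exists! Game value = 1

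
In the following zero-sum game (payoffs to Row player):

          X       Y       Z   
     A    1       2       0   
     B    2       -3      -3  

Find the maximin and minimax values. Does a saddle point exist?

Maximin = 0, Minimax = 0, Saddle: True

Work:
Row minimums: [0, -3] → maximin = 0
Column maximums: [2, 2, 0] → minimax = 0
Saddle point exists! Game value = 0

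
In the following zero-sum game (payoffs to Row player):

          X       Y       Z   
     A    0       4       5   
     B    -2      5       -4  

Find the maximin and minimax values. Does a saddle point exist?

Maximin = 0, Minimax = 0, Saddle: True

Work:
Row minimums: [0, -4] → maximin = 0
Column maximums: [0, 5, 5] → minimax = 0
Saddle point exists! Game value = 0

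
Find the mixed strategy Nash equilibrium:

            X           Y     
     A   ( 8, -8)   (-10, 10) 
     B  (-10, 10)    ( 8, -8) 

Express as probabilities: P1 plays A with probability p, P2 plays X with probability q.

p = 0.5, q = 0.5

Work:
Find probabilities that make opponent indifferent:
P2 chooses q to make P1 indifferent between A and B
P1 chooses p to make P2 indifferent between X and Y
Mixed NE: P1 plays (A: 0.5, B: 0.5), P2 plays (X: 0.5, Y: 0.5)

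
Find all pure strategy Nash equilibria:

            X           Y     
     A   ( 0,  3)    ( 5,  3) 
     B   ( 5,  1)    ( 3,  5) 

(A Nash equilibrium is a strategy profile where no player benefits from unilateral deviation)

Nash equilibrium: (A, Y)

Work:
Best responses:
  P1 vs X: payoffs [0, 5] → best response B (payoff 5)
  P1 vs Y: payoffs [5, 3] → best response A (payoff 5)
  P2 vs A: payoffs [3, 3] → best response X/Y (payoff 3)
  P2 vs B: payoffs [1, 5] → best response Y (payoff 5)
Mutual best responses: (A,Y) → Nash equilibria.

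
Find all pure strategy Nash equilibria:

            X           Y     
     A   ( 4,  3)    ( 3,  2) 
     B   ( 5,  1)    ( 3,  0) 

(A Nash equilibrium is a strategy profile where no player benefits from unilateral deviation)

Nash equilibrium: (B, X)

Work:
Best responses:
  P1 vs X: payoffs [4, 5] → best response B (payoff 5)
  P1 vs Y: payoffs [3, 3] → best response A/B (payoff 3)
  P2 vs A: payoffs [3, 2] → best response X (payoff 3)
  P2 vs B: payoffs [1, 0] → best response X (payoff 1)
Mutual best responses: (B,X) → Nash equilibria.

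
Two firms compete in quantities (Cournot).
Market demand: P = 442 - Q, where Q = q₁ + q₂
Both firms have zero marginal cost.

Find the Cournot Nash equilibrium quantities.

q₁* = q₂* = 147.33; P* = 147.33

Work:
Profit: π_i = P·q_i = (a - q_i - q_j)·q_i
FOC: ∂π_i/∂q_i = a - 2q_i - q_j = 0
Reaction function: q_i = (442 - q_j)/2
Symmetry: q* = 442/3 = 147.33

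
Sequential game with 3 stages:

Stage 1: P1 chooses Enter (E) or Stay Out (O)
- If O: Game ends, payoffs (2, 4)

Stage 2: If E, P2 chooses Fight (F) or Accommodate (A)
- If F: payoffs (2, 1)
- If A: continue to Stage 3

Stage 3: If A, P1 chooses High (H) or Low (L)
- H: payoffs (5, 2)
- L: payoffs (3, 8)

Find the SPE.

SPE: (E, A, H); Outcome (5, 2)

Work:
Stage 3: P1 chooses H (5 vs 3)
Stage 2: P2: F->1, A->2 (anticipating H). Choose A
Stage 1: P1: O->2, E->5 (anticipating A, H). Choose E
SPE path: E -> A -> H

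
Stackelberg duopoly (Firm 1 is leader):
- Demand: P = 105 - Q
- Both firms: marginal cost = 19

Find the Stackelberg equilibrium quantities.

q₁* (leader) = 43.0, q₂* (follower) = 21.5

Work:
Follower's reaction: q₂ = (a - c - q₁)/2
Leader substitutes: π₁ = q₁·(a - q₁ - (a-c-q₁)/2 - c)
FOC: q₁* = (105 - 19)/2 = 43.00
Then: q₂* = (105 - 19 - 43.0)/2 = 21.50
Leader has first-mover advantage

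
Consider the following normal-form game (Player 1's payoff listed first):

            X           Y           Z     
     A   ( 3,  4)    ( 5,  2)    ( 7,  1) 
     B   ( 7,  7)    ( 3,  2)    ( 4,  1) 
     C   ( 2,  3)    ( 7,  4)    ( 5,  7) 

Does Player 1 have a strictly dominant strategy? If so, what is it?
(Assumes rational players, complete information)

No strictly dominant strategy exists for Player 1

Work:
A strategy strictly dominates another if it gives a strictly higher payoff against every opponent action. Compare each pair of P1's strategies column-by-column:
  A vs B: [3 vs 7, 5 vs 3, 7 vs 4] → A does not strictly dominate B (column X: 3 ≤ 7)
  A vs C: [3 vs 2, 5 vs 7, 7 vs 5] → A does not strictly dominate C (column Y: 5 ≤ 7)
  B vs A: [7 vs 3, 3 vs 5, 4 vs 7] → B does not strictly dominate A (column Y: 3 ≤ 5)
  B vs C: [7 vs 2, 3 vs 7, 4 vs 5] → B does not strictly dominate C (column Y: 3 ≤ 7)
  C vs A: [2 vs 3, 7 vs 5, 5 vs 7] → C does not strictly dominate A (column X: 2 ≤ 3)
  C vs B: [2 vs 7, 7 vs 3, 5 vs 4] → C does not strictly dominate B (column X: 2 ≤ 7)
No single strategy strictly dominates all others → no strictly dominant strategy.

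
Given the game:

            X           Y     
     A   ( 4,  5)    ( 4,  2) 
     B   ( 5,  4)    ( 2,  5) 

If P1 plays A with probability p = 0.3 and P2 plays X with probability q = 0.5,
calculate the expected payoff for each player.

E[P1] = 3.65, E[P2] = 4.2

Work:
E[P1] = p·q·π₁(A,X) + p·(1-q)·π₁(A,Y) + (1-p)·q·π₁(B,X) + (1-p)·(1-q)·π₁(B,Y)
= 0.3·0.5·4 + 0.3·0.5·4 + 0.7·0.5·5 + 0.7·0.5·2
= 3.65

E[P2] = 4.2 (similar calculation)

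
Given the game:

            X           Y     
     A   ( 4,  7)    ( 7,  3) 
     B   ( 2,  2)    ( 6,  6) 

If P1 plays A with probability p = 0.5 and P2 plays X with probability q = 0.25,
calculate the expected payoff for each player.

E[P1] = 5.625, E[P2] = 4.5

Work:
E[P1] = p·q·π₁(A,X) + p·(1-q)·π₁(A,Y) + (1-p)·q·π₁(B,X) + (1-p)·(1-q)·π₁(B,Y)
= 0.5·0.25·4 + 0.5·0.75·7 + 0.5·0.25·2 + 0.5·0.75·6
= 5.625

E[P2] = 4.5 (similar calculation)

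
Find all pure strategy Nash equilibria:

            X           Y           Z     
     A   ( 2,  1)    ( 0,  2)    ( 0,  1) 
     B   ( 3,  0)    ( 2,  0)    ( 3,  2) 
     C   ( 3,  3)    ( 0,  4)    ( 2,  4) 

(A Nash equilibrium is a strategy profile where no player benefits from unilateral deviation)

Nash equilibrium: (B, Z)

Work:
Best responses:
  P1 vs X: payoffs [2, 3, 3] → best response B/C (payoff 3)
  P1 vs Y: payoffs [0, 2, 0] → best response B (payoff 2)
  P1 vs Z: payoffs [0, 3, 2] → best response B (payoff 3)
  P2 vs A: payoffs [1, 2, 1] → best response Y (payoff 2)
  P2 vs B: payoffs [0, 0, 2] → best response Z (payoff 2)
  P2 vs C: payoffs [3, 4, 4] → best response Y/Z (payoff 4)
Mutual best responses: (B,Z) → Nash equilibria.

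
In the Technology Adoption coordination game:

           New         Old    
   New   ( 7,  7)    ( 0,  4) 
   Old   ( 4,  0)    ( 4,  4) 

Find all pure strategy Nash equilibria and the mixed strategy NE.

Pure NE: (New, New) and (Old, Old); Mixed NE: p = 0.5714, q = 0.5714

Work:
Check pure NE:
(New, New): (7, 7) - no unilateral deviation beneficial
(Old, Old): (4, 4) - no unilateral deviation beneficial
Mixed NE: P1 plays New with p = 0.5714, P2 plays New with q = 0.5714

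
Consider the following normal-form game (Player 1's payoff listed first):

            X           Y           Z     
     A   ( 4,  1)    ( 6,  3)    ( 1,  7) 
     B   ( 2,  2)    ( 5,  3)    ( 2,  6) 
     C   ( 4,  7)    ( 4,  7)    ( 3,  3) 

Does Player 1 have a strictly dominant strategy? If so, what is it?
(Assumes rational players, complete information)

No strictly dominant strategy exists for Player 1

Work:
A strategy strictly dominates another if it gives a strictly higher payoff against every opponent action. Compare each pair of P1's strategies column-by-column:
  A vs B: [4 vs 2, 6 vs 5, 1 vs 2] → A does not strictly dominate B (column Z: 1 ≤ 2)
  A vs C: [4 vs 4, 6 vs 4, 1 vs 3] → A does not strictly dominate C (column X: 4 ≤ 4)
  B vs A: [2 vs 4, 5 vs 6, 2 vs 1] → B does not strictly dominate A (column X: 2 ≤ 4)
  B vs C: [2 vs 4, 5 vs 4, 2 vs 3] → B does not strictly dominate C (column X: 2 ≤ 4)
  C vs A: [4 vs 4, 4 vs 6, 3 vs 1] → C does not strictly dominate A (column X: 4 ≤ 4)
  C vs B: [4 vs 2, 4 vs 5, 3 vs 2] → C does not strictly dominate B (column Y: 4 ≤ 5)
No single strategy strictly dominates all others → no strictly dominant strategy.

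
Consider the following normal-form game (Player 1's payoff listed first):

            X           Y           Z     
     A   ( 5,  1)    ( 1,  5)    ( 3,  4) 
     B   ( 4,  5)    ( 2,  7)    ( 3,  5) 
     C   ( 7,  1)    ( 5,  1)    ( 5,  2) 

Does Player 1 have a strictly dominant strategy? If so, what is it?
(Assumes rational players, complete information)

Yes, Player 1's strictly dominant strategy is C

Work:
A strategy strictly dominates another if it gives a strictly higher payoff against every opponent action. Compare each pair of P1's strategies column-by-column:
  A vs B: [5 vs 4, 1 vs 2, 3 vs 3] → A does not strictly dominate B (column Y: 1 ≤ 2)
  A vs C: [5 vs 7, 1 vs 5, 3 vs 5] → A does not strictly dominate C (column X: 5 ≤ 7)
  B vs A: [4 vs 5, 2 vs 1, 3 vs 3] → B does not strictly dominate A (column X: 4 ≤ 5)
  B vs C: [4 vs 7, 2 vs 5, 3 vs 5] → B does not strictly dominate C (column X: 4 ≤ 7)
  C vs A: [7 vs 5, 5 vs 1, 5 vs 3] → C strictly dominates A
  C vs B: [7 vs 4, 5 vs 2, 5 vs 3] → C strictly dominates B
C strictly dominates every other strategy → strictly dominant.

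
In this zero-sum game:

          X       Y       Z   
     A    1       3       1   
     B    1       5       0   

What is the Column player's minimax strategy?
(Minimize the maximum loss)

Column should play X or Z (all achieve the minimum), value = 1

Work:
Column player minimizes Row's maximum payoff:
Column X: max payoff to Row = 1
Column Y: max payoff to Row = 5
Column Z: max payoff to Row = 1
Minimum is 1, achieved by columns X, Z (tied).
Each of X or Z is a minimax strategy.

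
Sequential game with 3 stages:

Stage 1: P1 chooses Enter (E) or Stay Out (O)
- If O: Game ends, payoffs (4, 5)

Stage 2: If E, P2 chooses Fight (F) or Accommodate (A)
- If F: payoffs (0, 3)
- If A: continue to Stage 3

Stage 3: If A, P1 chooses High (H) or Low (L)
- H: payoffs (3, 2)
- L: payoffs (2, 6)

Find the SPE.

SPE: (O, F, H); Outcome (4, 5)

Work:
Stage 3: P1 chooses H (3 vs 2)
Stage 2: P2: F->3, A->2 (anticipating H). Choose F
Stage 1: P1: O->4, E->0 (anticipating F, H). Choose O
SPE path: O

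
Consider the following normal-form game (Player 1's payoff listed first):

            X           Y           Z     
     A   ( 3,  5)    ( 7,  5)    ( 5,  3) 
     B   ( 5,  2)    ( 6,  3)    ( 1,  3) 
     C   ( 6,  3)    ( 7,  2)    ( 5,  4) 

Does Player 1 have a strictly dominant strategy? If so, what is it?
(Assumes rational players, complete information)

No strictly dominant strategy exists for Player 1

Work:
A strategy strictly dominates another if it gives a strictly higher payoff against every opponent action. Compare each pair of P1's strategies column-by-column:
  A vs B: [3 vs 5, 7 vs 6, 5 vs 1] → A does not strictly dominate B (column X: 3 ≤ 5)
  A vs C: [3 vs 6, 7 vs 7, 5 vs 5] → A does not strictly dominate C (column X: 3 ≤ 6)
  B vs A: [5 vs 3, 6 vs 7, 1 vs 5] → B does not strictly dominate A (column Y: 6 ≤ 7)
  B vs C: [5 vs 6, 6 vs 7, 1 vs 5] → B does not strictly dominate C (column X: 5 ≤ 6)
  C vs A: [6 vs 3, 7 vs 7, 5 vs 5] → C does not strictly dominate A (column Y: 7 ≤ 7)
  C vs B: [6 vs 5, 7 vs 6, 5 vs 1] → C strictly dominates B
No single strategy strictly dominates all others → no strictly dominant strategy.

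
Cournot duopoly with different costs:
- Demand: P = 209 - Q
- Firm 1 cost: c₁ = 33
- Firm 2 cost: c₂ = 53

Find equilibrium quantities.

q₁* = 65.33, q₂* = 45.33

Work:
Reaction: q₁ = (209 - 33 - q₂)/2
Reaction: q₂ = (209 - 53 - q₁)/2
Solve simultaneously:
q₁* = (209 - 2×33 + 53)/3 = 65.33
q₂* = (209 - 2×53 + 33)/3 = 45.33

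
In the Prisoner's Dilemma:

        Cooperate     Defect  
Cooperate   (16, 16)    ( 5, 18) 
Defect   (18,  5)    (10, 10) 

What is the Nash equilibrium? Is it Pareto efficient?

(Defect, Defect) is NE; not Pareto efficient

Work:
Defect dominates Cooperate for both players:
If P2 cooperates: Defect (18) > Cooperate (16)
If P2 defects: Defect (10) > Cooperate (5)
NE: (Defect, Defect) with payoff (10, 10)
But (Cooperate, Cooperate) = (16, 16) Pareto dominates (10, 10)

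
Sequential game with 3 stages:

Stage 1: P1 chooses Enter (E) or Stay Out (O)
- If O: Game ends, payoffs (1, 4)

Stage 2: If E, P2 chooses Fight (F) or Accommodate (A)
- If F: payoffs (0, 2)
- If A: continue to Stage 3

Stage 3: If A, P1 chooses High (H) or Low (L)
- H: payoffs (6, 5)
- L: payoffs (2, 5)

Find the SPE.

SPE: (E, A, H); Outcome (6, 5)

Work:
Stage 3: P1 chooses H (6 vs 2)
Stage 2: P2: F->2, A->5 (anticipating H). Choose A
Stage 1: P1: O->1, E->6 (anticipating A, H). Choose E
SPE path: E -> A -> H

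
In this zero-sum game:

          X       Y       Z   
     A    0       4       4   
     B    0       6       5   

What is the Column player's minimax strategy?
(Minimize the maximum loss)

Column should play X, value = 0

Work:
Column player minimizes Row's maximum payoff:
Column X: max payoff to Row = 0
Column Y: max payoff to Row = 6
Column Z: max payoff to Row = 5
Minimum is 0, achieved by column X.
Minimax strategy: X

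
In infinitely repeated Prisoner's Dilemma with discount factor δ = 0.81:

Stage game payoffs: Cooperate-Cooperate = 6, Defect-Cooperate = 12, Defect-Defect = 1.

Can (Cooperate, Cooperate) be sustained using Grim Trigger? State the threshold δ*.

δ* = 0.5455; since δ = 0.81 ≥ 0.5455, cooperation can be sustained

Work:
For Grim Trigger:
Cooperate forever: 6/(1-δ)
Defect then punished: 12 + 1·δ/(1-δ)
Need: 6/(1-δ) ≥ 12 + 1·δ/(1-δ)
Solving: δ ≥ (T-R)/(T-P) = (12-6)/(12-1) = 0.5455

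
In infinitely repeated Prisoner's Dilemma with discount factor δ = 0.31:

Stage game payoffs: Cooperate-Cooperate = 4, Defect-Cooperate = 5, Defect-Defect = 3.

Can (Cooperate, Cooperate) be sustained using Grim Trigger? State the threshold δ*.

δ* = 0.5; since δ = 0.31 < 0.5, cooperation cannot be sustained

Work:
For Grim Trigger:
Cooperate forever: 4/(1-δ)
Defect then punished: 5 + 3·δ/(1-δ)
Need: 4/(1-δ) ≥ 5 + 3·δ/(1-δ)
Solving: δ ≥ (T-R)/(T-P) = (5-4)/(5-3) = 0.5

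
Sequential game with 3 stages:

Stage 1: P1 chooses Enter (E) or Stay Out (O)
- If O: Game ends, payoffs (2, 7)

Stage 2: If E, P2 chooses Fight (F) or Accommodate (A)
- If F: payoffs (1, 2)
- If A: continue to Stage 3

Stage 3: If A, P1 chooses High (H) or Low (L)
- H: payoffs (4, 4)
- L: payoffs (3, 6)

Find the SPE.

SPE: (E, A, H); Outcome (4, 4)

Work:
Stage 3: P1 chooses H (4 vs 3)
Stage 2: P2: F->2, A->4 (anticipating H). Choose A
Stage 1: P1: O->2, E->4 (anticipating A, H). Choose E
SPE path: E -> A -> H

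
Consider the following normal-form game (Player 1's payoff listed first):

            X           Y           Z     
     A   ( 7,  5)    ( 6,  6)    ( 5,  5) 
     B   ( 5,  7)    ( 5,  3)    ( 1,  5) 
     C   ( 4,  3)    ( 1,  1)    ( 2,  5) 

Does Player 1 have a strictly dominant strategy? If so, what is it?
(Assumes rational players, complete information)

Yes, Player 1's strictly dominant strategy is A

Work:
A strategy strictly dominates another if it gives a strictly higher payoff against every opponent action. Compare each pair of P1's strategies column-by-column:
  A vs B: [7 vs 5, 6 vs 5, 5 vs 1] → A strictly dominates B
  A vs C: [7 vs 4, 6 vs 1, 5 vs 2] → A strictly dominates C
  B vs A: [5 vs 7, 5 vs 6, 1 vs 5] → B does not strictly dominate A (column X: 5 ≤ 7)
  B vs C: [5 vs 4, 5 vs 1, 1 vs 2] → B does not strictly dominate C (column Z: 1 ≤ 2)
  C vs A: [4 vs 7, 1 vs 6, 2 vs 5] → C does not strictly dominate A (column X: 4 ≤ 7)
  C vs B: [4 vs 5, 1 vs 5, 2 vs 1] → C does not strictly dominate B (column X: 4 ≤ 5)
A strictly dominates every other strategy → strictly dominant.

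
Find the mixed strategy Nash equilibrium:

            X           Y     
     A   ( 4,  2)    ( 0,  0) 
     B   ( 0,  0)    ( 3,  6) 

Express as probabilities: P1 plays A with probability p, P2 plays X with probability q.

p = 0.75, q = 0.4286

Work:
Find probabilities that make opponent indifferent:
P2 chooses q to make P1 indifferent between A and B
P1 chooses p to make P2 indifferent between X and Y
Mixed NE: P1 plays (A: 0.75, B: 0.25), P2 plays (X: 0.4286, Y: 0.5714)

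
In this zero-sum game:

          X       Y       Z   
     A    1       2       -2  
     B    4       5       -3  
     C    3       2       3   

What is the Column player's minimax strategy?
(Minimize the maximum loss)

Column should play Z, value = 3

Work:
Column player minimizes Row's maximum payoff:
Column X: max payoff to Row = 4
Column Y: max payoff to Row = 5
Column Z: max payoff to Row = 3
Minimum is 3, achieved by column Z.
Minimax strategy: Z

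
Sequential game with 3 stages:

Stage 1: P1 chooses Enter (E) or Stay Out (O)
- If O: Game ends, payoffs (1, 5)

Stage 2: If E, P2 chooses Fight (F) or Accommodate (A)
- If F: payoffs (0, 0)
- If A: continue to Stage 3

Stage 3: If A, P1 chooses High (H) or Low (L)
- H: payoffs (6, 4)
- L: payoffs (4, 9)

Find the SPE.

SPE: (E, A, H); Outcome (6, 4)

Work:
Stage 3: P1 chooses H (6 vs 4)
Stage 2: P2: F->0, A->4 (anticipating H). Choose A
Stage 1: P1: O->1, E->6 (anticipating A, H). Choose E
SPE path: E -> A -> H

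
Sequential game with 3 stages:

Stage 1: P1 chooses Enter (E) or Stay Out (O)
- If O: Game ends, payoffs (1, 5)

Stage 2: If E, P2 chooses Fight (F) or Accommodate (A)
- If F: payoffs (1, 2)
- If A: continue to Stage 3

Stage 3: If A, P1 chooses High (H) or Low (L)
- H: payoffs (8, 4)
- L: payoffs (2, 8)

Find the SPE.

SPE: (E, A, H); Outcome (8, 4)

Work:
Stage 3: P1 chooses H (8 vs 2)
Stage 2: P2: F->2, A->4 (anticipating H). Choose A
Stage 1: P1: O->1, E->8 (anticipating A, H). Choose E
SPE path: E -> A -> H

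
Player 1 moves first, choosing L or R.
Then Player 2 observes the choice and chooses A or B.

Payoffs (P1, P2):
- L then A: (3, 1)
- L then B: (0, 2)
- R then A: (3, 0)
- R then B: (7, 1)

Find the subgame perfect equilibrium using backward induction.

P1 plays R, P2 plays B after L and B after R; Payoff (7, 1)

Work:
Backward induction:
After L: P2 chooses B → P1 gets 0
After R: P2 chooses B → P1 gets 7
P1 chooses R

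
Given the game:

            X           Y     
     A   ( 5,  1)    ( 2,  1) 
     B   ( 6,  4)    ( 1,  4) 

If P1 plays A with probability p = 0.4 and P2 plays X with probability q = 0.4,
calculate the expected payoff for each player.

E[P1] = 3.08, E[P2] = 2.8

Work:
E[P1] = p·q·π₁(A,X) + p·(1-q)·π₁(A,Y) + (1-p)·q·π₁(B,X) + (1-p)·(1-q)·π₁(B,Y)
= 0.4·0.4·5 + 0.4·0.6·2 + 0.6·0.4·6 + 0.6·0.6·1
= 3.08

E[P2] = 2.8 (similar calculation)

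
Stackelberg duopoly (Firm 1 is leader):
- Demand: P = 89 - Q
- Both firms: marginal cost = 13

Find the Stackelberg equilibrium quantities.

q₁* (leader) = 38.0, q₂* (follower) = 19.0

Work:
Follower's reaction: q₂ = (a - c - q₁)/2
Leader substitutes: π₁ = q₁·(a - q₁ - (a-c-q₁)/2 - c)
FOC: q₁* = (89 - 13)/2 = 38.00
Then: q₂* = (89 - 13 - 38.0)/2 = 19.00
Leader has first-mover advantage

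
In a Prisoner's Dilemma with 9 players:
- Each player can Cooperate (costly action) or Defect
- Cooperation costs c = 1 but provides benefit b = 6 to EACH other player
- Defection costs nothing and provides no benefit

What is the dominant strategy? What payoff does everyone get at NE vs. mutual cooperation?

Dominant: Defect; NE payoff = 0; Coop payoff = 47

Work:
Defect dominates (saves cost c = 1, benefit to others is external)
NE: All defect → everyone gets 0
If all cooperate: each receives (8)×6 - 1 = 47
Social dilemma: 47 > 0 but NE gives 0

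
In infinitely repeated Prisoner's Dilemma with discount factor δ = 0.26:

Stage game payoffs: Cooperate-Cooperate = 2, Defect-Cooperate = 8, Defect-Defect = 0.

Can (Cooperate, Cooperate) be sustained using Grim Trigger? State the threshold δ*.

δ* = 0.75; since δ = 0.26 < 0.75, cooperation cannot be sustained

Work:
For Grim Trigger:
Cooperate forever: 2/(1-δ)
Defect then punished: 8 + 0·δ/(1-δ)
Need: 2/(1-δ) ≥ 8 + 0·δ/(1-δ)
Solving: δ ≥ (T-R)/(T-P) = (8-2)/(8-0) = 0.75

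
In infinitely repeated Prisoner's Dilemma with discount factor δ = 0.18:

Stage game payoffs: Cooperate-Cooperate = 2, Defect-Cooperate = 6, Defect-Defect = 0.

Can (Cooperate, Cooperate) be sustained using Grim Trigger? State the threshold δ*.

δ* = 0.6667; since δ = 0.18 < 0.6667, cooperation cannot be sustained

Work:
For Grim Trigger:
Cooperate forever: 2/(1-δ)
Defect then punished: 6 + 0·δ/(1-δ)
Need: 2/(1-δ) ≥ 6 + 0·δ/(1-δ)
Solving: δ ≥ (T-R)/(T-P) = (6-2)/(6-0) = 0.6667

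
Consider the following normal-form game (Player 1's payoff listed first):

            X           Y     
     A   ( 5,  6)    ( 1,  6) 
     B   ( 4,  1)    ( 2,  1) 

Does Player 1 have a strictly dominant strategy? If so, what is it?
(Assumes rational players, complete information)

No strictly dominant strategy exists for Player 1

Work:
A strategy strictly dominates another if it gives a strictly higher payoff against every opponent action. Compare each pair of P1's strategies column-by-column:
  A vs B: [5 vs 4, 1 vs 2] → A does not strictly dominate B (column Y: 1 ≤ 2)
  B vs A: [4 vs 5, 2 vs 1] → B does not strictly dominate A (column X: 4 ≤ 5)
No single strategy strictly dominates all others → no strictly dominant strategy.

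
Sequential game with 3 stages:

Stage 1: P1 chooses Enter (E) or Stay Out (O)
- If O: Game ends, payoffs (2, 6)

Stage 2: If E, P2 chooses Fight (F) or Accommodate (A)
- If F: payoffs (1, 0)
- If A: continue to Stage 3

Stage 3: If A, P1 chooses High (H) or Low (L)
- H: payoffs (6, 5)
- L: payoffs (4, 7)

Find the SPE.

SPE: (E, A, H); Outcome (6, 5)

Work:
Stage 3: P1 chooses H (6 vs 4)
Stage 2: P2: F->0, A->5 (anticipating H). Choose A
Stage 1: P1: O->2, E->6 (anticipating A, H). Choose E
SPE path: E -> A -> H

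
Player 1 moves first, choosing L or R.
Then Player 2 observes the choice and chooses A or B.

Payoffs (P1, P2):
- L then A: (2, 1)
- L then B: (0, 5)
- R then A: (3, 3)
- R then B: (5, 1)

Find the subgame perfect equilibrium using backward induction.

P1 plays R, P2 plays B after L and A after R; Payoff (3, 3)

Work:
Backward induction:
After L: P2 chooses B → P1 gets 0
After R: P2 chooses A → P1 gets 3
P1 chooses R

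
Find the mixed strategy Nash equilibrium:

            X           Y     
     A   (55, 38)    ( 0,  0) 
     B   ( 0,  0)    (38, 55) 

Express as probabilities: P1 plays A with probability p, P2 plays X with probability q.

p = 0.5914, q = 0.4086

Work:
Find probabilities that make opponent indifferent:
P2 chooses q to make P1 indifferent between A and B
P1 chooses p to make P2 indifferent between X and Y
Mixed NE: P1 plays (A: 0.5914, B: 0.4086), P2 plays (X: 0.4086, Y: 0.5914)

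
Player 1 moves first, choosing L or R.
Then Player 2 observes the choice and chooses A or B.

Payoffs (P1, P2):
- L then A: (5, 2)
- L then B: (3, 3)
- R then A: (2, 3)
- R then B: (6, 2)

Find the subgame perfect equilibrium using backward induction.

P1 plays L, P2 plays B after L and A after R; Payoff (3, 3)

Work:
Backward induction:
After L: P2 chooses B → P1 gets 3
After R: P2 chooses A → P1 gets 2
P1 chooses L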